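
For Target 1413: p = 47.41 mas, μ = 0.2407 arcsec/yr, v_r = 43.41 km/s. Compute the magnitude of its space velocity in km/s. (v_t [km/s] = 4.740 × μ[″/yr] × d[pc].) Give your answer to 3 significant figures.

d = 1/p = 1/0.04741″ = 21.093 pc.
v_t = 4.740 μ d = 4.740 × 0.2407 × 21.093 = 24.065 km/s.
v = √(v_r² + v_t²) = √(43.41² + 24.065²) = √2463.55 = 49.634 km/s.

49.6 km/s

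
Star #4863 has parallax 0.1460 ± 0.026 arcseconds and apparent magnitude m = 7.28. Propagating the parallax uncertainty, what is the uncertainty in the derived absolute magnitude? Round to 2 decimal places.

σ_M = 0.39 mag

M = m − 5 log₁₀ d + 5 = m + 5 log₁₀ p + 5, so ∂M/∂p = 5/(p ln 10).
σ_M = (5/ln 10) · (σ_p/p) = 2.1715 × 0.026/0.1460 = 2.1715 × 0.17808 = 0.3867.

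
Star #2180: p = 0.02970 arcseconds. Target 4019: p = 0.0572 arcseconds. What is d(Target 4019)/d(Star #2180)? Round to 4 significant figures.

0.5192

Since d = 1/p, d_B/d_A = p_A/p_B.
= 0.02970 / 0.0572 = 0.51923.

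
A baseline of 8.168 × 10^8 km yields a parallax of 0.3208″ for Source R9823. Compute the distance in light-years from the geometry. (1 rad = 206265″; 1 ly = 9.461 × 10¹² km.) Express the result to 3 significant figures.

55.5 ly

θ = 0.3208″ = 0.3208/206265 = 1.5553 × 10^-6 rad.
d = B/θ = (8.168 × 10^8) / (1.5553 × 10^-6) = 5.2517 × 10^14 km = (5.2517 × 10^14) / (9.461 × 10^12) ly = 55.509 ly.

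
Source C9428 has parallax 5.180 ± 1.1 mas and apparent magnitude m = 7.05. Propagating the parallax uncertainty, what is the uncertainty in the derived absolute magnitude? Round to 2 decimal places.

σ_M = 0.46 mag

M = m − 5 log₁₀ d + 5 = m + 5 log₁₀ p + 5, so ∂M/∂p = 5/(p ln 10).
σ_M = (5/ln 10) · (σ_p/p) = 2.1715 × 1.1/5.180 = 2.1715 × 0.21236 = 0.46114.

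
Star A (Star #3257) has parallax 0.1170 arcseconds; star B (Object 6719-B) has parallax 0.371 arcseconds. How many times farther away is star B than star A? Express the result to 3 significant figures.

Since d = 1/p, d_B/d_A = p_A/p_B.
= 0.1170 / 0.371 = 0.31536.

0.315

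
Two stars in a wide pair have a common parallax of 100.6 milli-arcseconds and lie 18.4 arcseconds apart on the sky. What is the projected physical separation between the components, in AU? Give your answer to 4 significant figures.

d = 1/p = 1/0.1006″ = 9.9404 pc.
At distance d (pc), an angle of θ arcsec spans θ·d AU: s = 18.4 × 9.9404 = 182.9 AU.

182.9 AU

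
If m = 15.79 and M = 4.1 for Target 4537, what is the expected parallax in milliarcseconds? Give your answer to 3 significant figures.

m − M = 15.79 − 4.1 = 11.69.
d = 10^((m−M)/5 + 1) = 10^3.338 = 2177.7 pc.
p = 1/d = 1/2177.7 = 0.0004592 arcsec = 0.4592 mas.

0.459 mas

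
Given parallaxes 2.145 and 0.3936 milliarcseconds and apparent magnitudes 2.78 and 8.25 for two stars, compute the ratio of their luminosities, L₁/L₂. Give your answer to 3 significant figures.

L₁/L₂ = 5.19

d₁ = 1/p₁ = 1/0.002145″ = 466.2 pc; d₂ = 1/p₂ = 1/0.0003936″ = 2540.7 pc.
M₁ = m₁ − 5 log₁₀ d₁ + 5 = 2.78 − 13.3429 + 5 = -5.5629.
M₂ = 8.25 − 17.0248 + 5 = -3.7748.
L₁/L₂ = 10^(0.4(M₂ − M₁)) = 10^(0.4 × 1.7881) = 10^0.71524 = 5.1909.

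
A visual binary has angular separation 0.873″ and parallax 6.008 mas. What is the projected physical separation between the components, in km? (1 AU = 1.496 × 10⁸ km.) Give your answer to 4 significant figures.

d = 1/p = 1/0.006008″ = 166.44 pc.
At distance d (pc), an angle of θ arcsec spans θ·d AU: s = 0.873 × 166.44 = 145.3 AU.
= 145.3 × 1.496 × 10⁸ km = 2.1737 × 10^10 km.

2.174 × 10^10 km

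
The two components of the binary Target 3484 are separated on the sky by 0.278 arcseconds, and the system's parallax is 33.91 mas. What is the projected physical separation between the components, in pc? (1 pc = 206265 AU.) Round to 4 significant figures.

d = 1/p = 1/0.03391″ = 29.49 pc.
At distance d (pc), an angle of θ arcsec spans θ·d AU: s = 0.278 × 29.49 = 8.1982 AU.
= 8.1982 / 206265 = 3.9746 × 10^-5 pc.

3.975 × 10^-5 pc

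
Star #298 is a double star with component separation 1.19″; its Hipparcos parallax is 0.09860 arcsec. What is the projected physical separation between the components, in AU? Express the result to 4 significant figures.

12.07 AU

d = 1/p = 1/0.09860″ = 10.142 pc.
At distance d (pc), an angle of θ arcsec spans θ·d AU: s = 1.19 × 10.142 = 12.069 AU.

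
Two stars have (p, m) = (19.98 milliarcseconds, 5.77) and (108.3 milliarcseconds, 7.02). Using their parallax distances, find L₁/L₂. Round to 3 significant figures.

d₁ = 1/p₁ = 1/0.01998″ = 50.05 pc; d₂ = 1/p₂ = 1/0.1083″ = 9.2336 pc.
M₁ = m₁ − 5 log₁₀ d₁ + 5 = 5.77 − 8.4970 + 5 = 2.2730.
M₂ = 7.02 − 4.8269 + 5 = 7.1931.
L₁/L₂ = 10^(0.4(M₂ − M₁)) = 10^(0.4 × 4.9201) = 10^1.96804 = 92.905.

L₁/L₂ = 92.9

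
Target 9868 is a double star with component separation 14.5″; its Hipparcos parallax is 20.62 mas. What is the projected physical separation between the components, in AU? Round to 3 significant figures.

703 AU

d = 1/p = 1/0.02062″ = 48.497 pc.
At distance d (pc), an angle of θ arcsec spans θ·d AU: s = 14.5 × 48.497 = 703.21 AU.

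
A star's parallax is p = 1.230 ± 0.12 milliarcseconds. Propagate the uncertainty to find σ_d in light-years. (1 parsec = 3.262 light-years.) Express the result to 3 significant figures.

d = 1/p, so σ_d = σ_p / p².
σ_d = 0.000120 / (0.001230)² = 0.000120 / 0.0000015129 = 79.318 pc = 79.318 × 3.262 ly = 258.74 ly.

259 ly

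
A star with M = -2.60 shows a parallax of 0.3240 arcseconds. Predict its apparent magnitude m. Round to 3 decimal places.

d = 1/p = 1/0.3240″ = 3.0864 pc.
m − M = 5 log₁₀ d − 5 = 5 log₁₀(3.0864) − 5 = 2.4473 − 5 = -2.5527.
m = M + (m − M) = -2.60 + (-2.5527) = -5.153.

m = -5.153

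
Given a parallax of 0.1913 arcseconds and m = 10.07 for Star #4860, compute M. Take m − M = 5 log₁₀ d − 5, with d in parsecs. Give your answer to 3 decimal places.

d = 1/p = 1/0.1913″ = 5.2274 pc.
m − M = 5 log₁₀(5.2274) − 5 = 3.5914 − 5 = -1.4086.
M = m − (m − M) = 10.07 − (-1.4086) = 11.479.

M = 11.479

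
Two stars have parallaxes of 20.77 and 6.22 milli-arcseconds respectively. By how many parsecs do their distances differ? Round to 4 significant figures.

112.6 pc

d_A = 1/0.02077″ = 48.146 pc; d_B = 1/0.006220″ = 160.77 pc.
|d_B − d_A| = |160.77 − 48.146| = 112.62 pc.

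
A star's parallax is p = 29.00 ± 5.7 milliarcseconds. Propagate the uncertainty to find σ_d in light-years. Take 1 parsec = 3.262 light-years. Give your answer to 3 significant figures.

22.1 ly

d = 1/p, so σ_d = σ_p / p².
σ_d = 0.00570 / (0.02900)² = 0.00570 / 0.000841 = 6.7776 pc = 6.7776 × 3.262 ly = 22.109 ly.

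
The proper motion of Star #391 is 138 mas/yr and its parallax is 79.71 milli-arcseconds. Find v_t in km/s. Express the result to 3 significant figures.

8.21 km/s

d = 1/p = 1/0.07971″ = 12.545 pc.
μ = 138 mas/yr = 0.138 ″/yr.
v_t = 4.74 × μ × d = 4.74 × 0.138 × 12.545 = 8.2059 km/s.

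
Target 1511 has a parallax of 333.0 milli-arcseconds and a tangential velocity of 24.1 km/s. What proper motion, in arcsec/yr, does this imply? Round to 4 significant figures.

1.693 arcsec/yr

d = 1/p = 1/0.3330″ = 3.003 pc.
μ = v_t / (4.74 d) = 24.1 / (4.74 × 3.003) = 24.1 / 14.234 = 1.6931 ″/yr.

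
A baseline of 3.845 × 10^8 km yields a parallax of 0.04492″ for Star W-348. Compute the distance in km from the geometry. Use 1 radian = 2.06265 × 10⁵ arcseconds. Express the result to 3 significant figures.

θ = 0.04492″ = 0.04492/206265 = 2.1778 × 10^-7 rad.
d = B/θ = (3.845 × 10^8) / (2.1778 × 10^-7) = 1.7655 × 10^15 km.

1.77 × 10^15 km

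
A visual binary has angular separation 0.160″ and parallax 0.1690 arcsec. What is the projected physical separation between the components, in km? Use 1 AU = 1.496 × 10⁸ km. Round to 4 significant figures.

d = 1/p = 1/0.1690″ = 5.9172 pc.
At distance d (pc), an angle of θ arcsec spans θ·d AU: s = 0.160 × 5.9172 = 0.94675 AU.
= 0.94675 × 1.496 × 10⁸ km = 1.4163 × 10^8 km.

1.416 × 10^8 km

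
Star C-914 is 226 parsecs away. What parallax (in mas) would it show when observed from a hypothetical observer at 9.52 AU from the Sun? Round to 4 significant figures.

42.12 mas

p (arcsec) = B (AU) / d (pc).
p = 9.52 / 226 = 0.042124 arcsec = 42.124 mas.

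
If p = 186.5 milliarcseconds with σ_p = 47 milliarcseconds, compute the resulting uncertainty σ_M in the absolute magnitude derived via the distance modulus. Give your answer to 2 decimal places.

σ_M = 0.55 mag

M = m − 5 log₁₀ d + 5 = m + 5 log₁₀ p + 5, so ∂M/∂p = 5/(p ln 10).
σ_M = (5/ln 10) · (σ_p/p) = 2.1715 × 47/186.5 = 2.1715 × 0.25201 = 0.54724.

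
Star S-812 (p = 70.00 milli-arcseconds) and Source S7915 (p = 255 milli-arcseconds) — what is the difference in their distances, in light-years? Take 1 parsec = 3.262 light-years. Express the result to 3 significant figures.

33.8 ly

d_A = 1/0.07000″ = 14.286 pc; d_B = 1/0.2550″ = 3.9216 pc.
|d_B − d_A| = |3.9216 − 14.286| = 10.364 pc = 10.364 × 3.262 ly = 33.807 ly.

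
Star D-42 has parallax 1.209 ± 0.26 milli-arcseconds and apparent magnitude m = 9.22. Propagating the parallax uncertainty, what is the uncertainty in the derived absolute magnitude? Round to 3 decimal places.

M = m − 5 log₁₀ d + 5 = m + 5 log₁₀ p + 5, so ∂M/∂p = 5/(p ln 10).
σ_M = (5/ln 10) · (σ_p/p) = 2.1715 × 0.26/1.209 = 2.1715 × 0.21505 = 0.46698.

σ_M = 0.467 mag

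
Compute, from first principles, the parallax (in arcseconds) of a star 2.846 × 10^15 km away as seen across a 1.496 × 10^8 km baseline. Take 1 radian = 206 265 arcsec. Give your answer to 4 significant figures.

0.01084 arcsec

θ ≈ B/d = (1.496 × 10^8) / (2.846 × 10^15) = 5.2565 × 10^-8 rad.
In arcseconds: 5.2565 × 10^-8 × 206265 = 0.010842″.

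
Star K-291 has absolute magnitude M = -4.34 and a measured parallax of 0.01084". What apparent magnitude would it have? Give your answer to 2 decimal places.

d = 1/p = 1/0.01084″ = 92.251 pc.
m − M = 5 log₁₀ d − 5 = 5 log₁₀(92.251) − 5 = 9.8249 − 5 = 4.8249.
m = M + (m − M) = -4.34 + 4.8249 = 0.48.

m = 0.48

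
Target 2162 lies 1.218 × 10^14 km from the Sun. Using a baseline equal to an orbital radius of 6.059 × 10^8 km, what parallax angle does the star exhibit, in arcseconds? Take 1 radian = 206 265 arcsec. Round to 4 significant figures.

1.026 arcsec

θ ≈ B/d = (6.059 × 10^8) / (1.218 × 10^14) = 4.9745 × 10^-6 rad.
In arcseconds: 4.9745 × 10^-6 × 206265 = 1.0261″.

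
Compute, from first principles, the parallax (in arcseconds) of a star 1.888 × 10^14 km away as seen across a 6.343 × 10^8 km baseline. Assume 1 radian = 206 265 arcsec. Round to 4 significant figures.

θ ≈ B/d = (6.343 × 10^8) / (1.888 × 10^14) = 3.3596 × 10^-6 rad.
In arcseconds: 3.3596 × 10^-6 × 206265 = 0.69297″.

0.6930 arcsec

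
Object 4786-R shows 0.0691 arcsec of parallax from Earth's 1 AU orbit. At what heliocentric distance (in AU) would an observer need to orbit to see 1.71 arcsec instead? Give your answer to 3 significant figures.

24.7 AU

Parallax scales linearly with baseline: p ∝ B, so B = p_target / p_Earth × 1 AU.
B = 1.71 / 0.0691 = 24.747 AU.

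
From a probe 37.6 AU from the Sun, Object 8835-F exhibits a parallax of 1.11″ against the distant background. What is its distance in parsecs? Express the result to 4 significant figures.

With baseline B (in AU) and parallax p (in arcsec), d = B/p parsecs.
d = 37.6 / 1.11 = 33.874 pc.

33.87 pc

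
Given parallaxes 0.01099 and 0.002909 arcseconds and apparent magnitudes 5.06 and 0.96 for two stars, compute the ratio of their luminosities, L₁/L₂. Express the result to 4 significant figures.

L₁/L₂ = 0.001605

d₁ = 1/p₁ = 1/0.01099″ = 90.992 pc; d₂ = 1/p₂ = 1/0.002909″ = 343.76 pc.
M₁ = m₁ − 5 log₁₀ d₁ + 5 = 5.06 − 9.7950 + 5 = 0.2650.
M₂ = 0.96 − 12.6813 + 5 = -6.7213.
L₁/L₂ = 10^(0.4(M₂ − M₁)) = 10^(0.4 × (-6.9863)) = 10^(-2.79452) = 0.001605.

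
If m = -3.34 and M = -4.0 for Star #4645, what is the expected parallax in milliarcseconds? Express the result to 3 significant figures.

73.8 mas

m − M = -3.34 − (-4.0) = 0.66.
d = 10^((m−M)/5 + 1) = 10^1.132 = 13.552 pc.
p = 1/d = 1/13.552 = 0.07379 arcsec = 73.79 mas.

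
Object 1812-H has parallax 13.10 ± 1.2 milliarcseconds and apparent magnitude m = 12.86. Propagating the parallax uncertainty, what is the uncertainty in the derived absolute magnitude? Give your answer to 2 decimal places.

M = m − 5 log₁₀ d + 5 = m + 5 log₁₀ p + 5, so ∂M/∂p = 5/(p ln 10).
σ_M = (5/ln 10) · (σ_p/p) = 2.1715 × 1.2/13.10 = 2.1715 × 0.091603 = 0.19892.

σ_M = 0.20 mag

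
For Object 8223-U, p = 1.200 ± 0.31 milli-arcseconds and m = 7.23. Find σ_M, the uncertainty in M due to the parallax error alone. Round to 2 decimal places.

M = m − 5 log₁₀ d + 5 = m + 5 log₁₀ p + 5, so ∂M/∂p = 5/(p ln 10).
σ_M = (5/ln 10) · (σ_p/p) = 2.1715 × 0.31/1.200 = 2.1715 × 0.25833 = 0.56096.

σ_M = 0.56 mag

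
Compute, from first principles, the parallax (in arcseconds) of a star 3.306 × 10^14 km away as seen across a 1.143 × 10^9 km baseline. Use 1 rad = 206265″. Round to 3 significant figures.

θ ≈ B/d = (1.143 × 10^9) / (3.306 × 10^14) = 3.4574 × 10^-6 rad.
In arcseconds: 3.4574 × 10^-6 × 206265 = 0.71314″.

0.713 arcsec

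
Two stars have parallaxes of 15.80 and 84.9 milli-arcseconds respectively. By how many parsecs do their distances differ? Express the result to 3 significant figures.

d_A = 1/0.01580″ = 63.291 pc; d_B = 1/0.08490″ = 11.779 pc.
|d_B − d_A| = |11.779 − 63.291| = 51.512 pc.

51.5 pc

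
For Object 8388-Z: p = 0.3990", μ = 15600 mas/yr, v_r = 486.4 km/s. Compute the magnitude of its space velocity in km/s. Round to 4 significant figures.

d = 1/p = 1/0.3990″ = 2.5063 pc.
μ = 15600 mas/yr = 15.60 ″/yr.
v_t = 4.740 μ d = 4.740 × 15.60 × 2.5063 = 185.33 km/s.
v = √(v_r² + v_t²) = √(486.4² + 185.33²) = √270932 = 520.51 km/s.

520.5 km/s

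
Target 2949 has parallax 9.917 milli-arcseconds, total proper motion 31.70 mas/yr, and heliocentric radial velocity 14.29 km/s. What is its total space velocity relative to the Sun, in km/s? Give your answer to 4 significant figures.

20.83 km/s

d = 1/p = 1/0.009917″ = 100.84 pc.
μ = 31.70 mas/yr = 0.03170 ″/yr.
v_t = 4.740 μ d = 4.740 × 0.03170 × 100.84 = 15.152 km/s.
v = √(v_r² + v_t²) = √(14.29² + 15.152²) = √433.787 = 20.828 km/s.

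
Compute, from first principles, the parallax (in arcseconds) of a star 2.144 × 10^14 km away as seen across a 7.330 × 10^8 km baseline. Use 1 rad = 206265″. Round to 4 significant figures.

θ ≈ B/d = (7.330 × 10^8) / (2.144 × 10^14) = 3.4188 × 10^-6 rad.
In arcseconds: 3.4188 × 10^-6 × 206265 = 0.70518″.

0.7052 arcsec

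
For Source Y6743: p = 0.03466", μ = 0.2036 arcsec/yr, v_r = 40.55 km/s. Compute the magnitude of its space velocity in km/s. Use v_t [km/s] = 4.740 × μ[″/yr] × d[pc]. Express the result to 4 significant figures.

49.19 km/s

d = 1/p = 1/0.03466″ = 28.852 pc.
v_t = 4.740 μ d = 4.740 × 0.2036 × 28.852 = 27.844 km/s.
v = √(v_r² + v_t²) = √(40.55² + 27.844²) = √2419.59 = 49.189 km/s.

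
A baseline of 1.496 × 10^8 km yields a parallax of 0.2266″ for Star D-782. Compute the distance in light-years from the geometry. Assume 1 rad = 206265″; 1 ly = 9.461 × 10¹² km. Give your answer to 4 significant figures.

14.39 ly

θ = 0.2266″ = 0.2266/206265 = 1.0986 × 10^-6 rad.
d = B/θ = (1.496 × 10^8) / (1.0986 × 10^-6) = 1.3617 × 10^14 km = (1.3617 × 10^14) / (9.461 × 10^12) ly = 14.393 ly.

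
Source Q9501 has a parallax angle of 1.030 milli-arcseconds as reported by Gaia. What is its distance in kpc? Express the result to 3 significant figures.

0.971 kpc

p = 1.030 milli-arcseconds = 0.001030 arcsec.
d = 1/p = 1/0.001030 = 970.87 pc.
= 0.97087 kpc.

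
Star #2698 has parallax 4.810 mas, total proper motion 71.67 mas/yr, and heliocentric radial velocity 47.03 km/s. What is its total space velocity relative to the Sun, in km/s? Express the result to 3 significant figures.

d = 1/p = 1/0.004810″ = 207.9 pc.
μ = 71.67 mas/yr = 0.07167 ″/yr.
v_t = 4.740 μ d = 4.740 × 0.07167 × 207.9 = 70.627 km/s.
v = √(v_r² + v_t²) = √(47.03² + 70.627²) = √7199.99 = 84.853 km/s.

84.9 km/s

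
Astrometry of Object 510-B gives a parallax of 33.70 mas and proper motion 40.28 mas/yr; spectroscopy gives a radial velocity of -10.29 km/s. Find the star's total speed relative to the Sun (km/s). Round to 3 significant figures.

11.7 km/s

d = 1/p = 1/0.03370″ = 29.674 pc.
μ = 40.28 mas/yr = 0.04028 ″/yr.
v_t = 4.740 μ d = 4.740 × 0.04028 × 29.674 = 5.6656 km/s.
v = √(v_r² + v_t²) = √((-10.29)² + 5.6656²) = √137.983 = 11.747 km/s.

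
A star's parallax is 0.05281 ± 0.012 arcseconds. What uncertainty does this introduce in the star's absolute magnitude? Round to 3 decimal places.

σ_M = 0.493 mag

M = m − 5 log₁₀ d + 5 = m + 5 log₁₀ p + 5, so ∂M/∂p = 5/(p ln 10).
σ_M = (5/ln 10) · (σ_p/p) = 2.1715 × 0.012/0.05281 = 2.1715 × 0.22723 = 0.49343.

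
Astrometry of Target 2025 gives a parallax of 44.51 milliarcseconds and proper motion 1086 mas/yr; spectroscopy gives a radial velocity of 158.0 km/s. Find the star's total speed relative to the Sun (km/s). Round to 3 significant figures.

196 km/s

d = 1/p = 1/0.04451″ = 22.467 pc.
μ = 1086 mas/yr = 1.086 ″/yr.
v_t = 4.740 μ d = 4.740 × 1.086 × 22.467 = 115.65 km/s.
v = √(v_r² + v_t²) = √(158.0² + 115.65²) = √38338.9 = 195.8 km/s.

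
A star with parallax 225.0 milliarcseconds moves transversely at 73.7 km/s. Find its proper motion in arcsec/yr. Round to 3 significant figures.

3.50 arcsec/yr

d = 1/p = 1/0.2250″ = 4.4444 pc.
μ = v_t / (4.74 d) = 73.7 / (4.74 × 4.4444) = 73.7 / 21.066 = 3.4985 ″/yr.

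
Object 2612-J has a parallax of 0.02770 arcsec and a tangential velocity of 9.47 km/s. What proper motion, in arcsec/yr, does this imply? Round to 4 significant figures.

d = 1/p = 1/0.02770″ = 36.101 pc.
μ = v_t / (4.74 d) = 9.47 / (4.74 × 36.101) = 9.47 / 171.12 = 0.055341 ″/yr.

0.05534 arcsec/yr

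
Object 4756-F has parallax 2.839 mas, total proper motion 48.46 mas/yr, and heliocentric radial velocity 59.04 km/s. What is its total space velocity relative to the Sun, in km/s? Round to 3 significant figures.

d = 1/p = 1/0.002839″ = 352.24 pc.
μ = 48.46 mas/yr = 0.04846 ″/yr.
v_t = 4.740 μ d = 4.740 × 0.04846 × 352.24 = 80.91 km/s.
v = √(v_r² + v_t²) = √(59.04² + 80.91²) = √10032.1 = 100.16 km/s.

100 km/s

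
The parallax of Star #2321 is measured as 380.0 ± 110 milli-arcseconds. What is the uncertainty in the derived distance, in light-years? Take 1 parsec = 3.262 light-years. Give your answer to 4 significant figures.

d = 1/p, so σ_d = σ_p / p².
σ_d = 0.110 / (0.3800)² = 0.110 / 0.1444 = 0.76177 pc = 0.76177 × 3.262 ly = 2.4849 ly.

2.485 ly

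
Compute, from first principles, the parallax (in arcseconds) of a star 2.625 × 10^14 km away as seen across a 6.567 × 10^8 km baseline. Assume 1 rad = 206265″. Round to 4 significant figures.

0.5160 arcsec

θ ≈ B/d = (6.567 × 10^8) / (2.625 × 10^14) = 2.5017 × 10^-6 rad.
In arcseconds: 2.5017 × 10^-6 × 206265 = 0.51601″.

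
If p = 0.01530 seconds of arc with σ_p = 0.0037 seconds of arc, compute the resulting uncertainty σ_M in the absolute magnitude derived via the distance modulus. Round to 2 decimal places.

M = m − 5 log₁₀ d + 5 = m + 5 log₁₀ p + 5, so ∂M/∂p = 5/(p ln 10).
σ_M = (5/ln 10) · (σ_p/p) = 2.1715 × 0.0037/0.01530 = 2.1715 × 0.24183 = 0.52513.

σ_M = 0.53 mag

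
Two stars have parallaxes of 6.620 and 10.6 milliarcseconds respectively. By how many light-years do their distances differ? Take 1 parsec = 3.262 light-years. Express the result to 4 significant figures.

185.0 ly

d_A = 1/0.006620″ = 151.06 pc; d_B = 1/0.01060″ = 94.34 pc.
|d_B − d_A| = |94.34 − 151.06| = 56.72 pc = 56.72 × 3.262 ly = 185.02 ly.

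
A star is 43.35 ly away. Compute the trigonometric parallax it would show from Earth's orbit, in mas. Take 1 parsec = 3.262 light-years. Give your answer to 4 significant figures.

75.25 mas

d = 43.35 ly ÷ 3.262 = 13.289 pc.
p = 1/d = 1/13.289 = 0.07525 arcsec.
= 0.07525 × 1000 = 75.25 mas.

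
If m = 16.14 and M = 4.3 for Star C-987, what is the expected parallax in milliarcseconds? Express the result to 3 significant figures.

m − M = 16.14 − 4.3 = 11.84.
d = 10^((m−M)/5 + 1) = 10^3.368 = 2333.5 pc.
p = 1/d = 1/2333.5 = 0.00042854 arcsec = 0.42854 mas.

0.429 mas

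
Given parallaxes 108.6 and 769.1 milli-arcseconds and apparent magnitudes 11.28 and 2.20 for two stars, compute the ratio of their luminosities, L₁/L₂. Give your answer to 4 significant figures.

L₁/L₂ = 0.01170

d₁ = 1/p₁ = 1/0.1086″ = 9.2081 pc; d₂ = 1/p₂ = 1/0.7691″ = 1.3002 pc.
M₁ = m₁ − 5 log₁₀ d₁ + 5 = 11.28 − 4.8209 + 5 = 11.4591.
M₂ = 2.20 − 0.5701 + 5 = 6.6299.
L₁/L₂ = 10^(0.4(M₂ − M₁)) = 10^(0.4 × (-4.8292)) = 10^(-1.93168) = 0.011704.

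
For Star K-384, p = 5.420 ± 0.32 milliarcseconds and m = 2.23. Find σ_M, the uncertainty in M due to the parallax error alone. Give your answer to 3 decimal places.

M = m − 5 log₁₀ d + 5 = m + 5 log₁₀ p + 5, so ∂M/∂p = 5/(p ln 10).
σ_M = (5/ln 10) · (σ_p/p) = 2.1715 × 0.32/5.420 = 2.1715 × 0.059041 = 0.12821.

σ_M = 0.128 mag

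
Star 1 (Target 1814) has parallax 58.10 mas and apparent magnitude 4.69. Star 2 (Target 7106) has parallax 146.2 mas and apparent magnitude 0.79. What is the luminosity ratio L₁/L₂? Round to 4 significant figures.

L₁/L₂ = 0.1744

d₁ = 1/p₁ = 1/0.05810″ = 17.212 pc; d₂ = 1/p₂ = 1/0.1462″ = 6.8399 pc.
M₁ = m₁ − 5 log₁₀ d₁ + 5 = 4.69 − 6.1792 + 5 = 3.5108.
M₂ = 0.79 − 4.1752 + 5 = 1.6148.
L₁/L₂ = 10^(0.4(M₂ − M₁)) = 10^(0.4 × (-1.8960)) = 10^(-0.75840) = 0.17442.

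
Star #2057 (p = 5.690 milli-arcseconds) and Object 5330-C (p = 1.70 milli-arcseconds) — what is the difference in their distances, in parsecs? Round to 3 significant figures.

d_A = 1/0.005690″ = 175.75 pc; d_B = 1/0.001700″ = 588.24 pc.
|d_B − d_A| = |588.24 − 175.75| = 412.49 pc.

412 pc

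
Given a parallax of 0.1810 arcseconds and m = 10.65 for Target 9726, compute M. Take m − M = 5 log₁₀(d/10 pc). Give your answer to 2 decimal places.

d = 1/p = 1/0.1810″ = 5.5249 pc.
m − M = 5 log₁₀(5.5249) − 5 = 3.7116 − 5 = -1.2884.
M = m − (m − M) = 10.65 − (-1.2884) = 11.94.

M = 11.94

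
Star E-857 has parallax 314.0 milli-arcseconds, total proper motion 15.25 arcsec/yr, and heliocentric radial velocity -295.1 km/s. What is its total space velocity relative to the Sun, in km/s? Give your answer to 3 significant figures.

374 km/s

d = 1/p = 1/0.3140″ = 3.1847 pc.
v_t = 4.740 μ d = 4.740 × 15.25 × 3.1847 = 230.21 km/s.
v = √(v_r² + v_t²) = √((-295.1)² + 230.21²) = √140081 = 374.27 km/s.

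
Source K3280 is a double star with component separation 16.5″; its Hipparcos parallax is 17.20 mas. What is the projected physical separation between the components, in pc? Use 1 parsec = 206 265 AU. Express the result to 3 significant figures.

0.00465 pc

d = 1/p = 1/0.01720″ = 58.14 pc.
At distance d (pc), an angle of θ arcsec spans θ·d AU: s = 16.5 × 58.14 = 959.31 AU.
= 959.31 / 206265 = 0.0046509 pc.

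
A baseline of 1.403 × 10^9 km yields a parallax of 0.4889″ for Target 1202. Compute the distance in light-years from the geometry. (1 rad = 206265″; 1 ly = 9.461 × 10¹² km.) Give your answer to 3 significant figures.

62.6 ly

θ = 0.4889″ = 0.4889/206265 = 2.3703 × 10^-6 rad.
d = B/θ = (1.403 × 10^9) / (2.3703 × 10^-6) = 5.9191 × 10^14 km = (5.9191 × 10^14) / (9.461 × 10^12) ly = 62.563 ly.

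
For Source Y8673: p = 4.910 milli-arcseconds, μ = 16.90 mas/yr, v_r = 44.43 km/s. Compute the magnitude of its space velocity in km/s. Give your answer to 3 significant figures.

47.3 km/s

d = 1/p = 1/0.004910″ = 203.67 pc.
μ = 16.90 mas/yr = 0.01690 ″/yr.
v_t = 4.740 μ d = 4.740 × 0.01690 × 203.67 = 16.315 km/s.
v = √(v_r² + v_t²) = √(44.43² + 16.315²) = √2240.2 = 47.331 km/s.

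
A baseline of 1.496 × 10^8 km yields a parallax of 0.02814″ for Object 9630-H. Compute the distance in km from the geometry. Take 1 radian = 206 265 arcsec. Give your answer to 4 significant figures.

1.097 × 10^15 km

θ = 0.02814″ = 0.02814/206265 = 1.3643 × 10^-7 rad.
d = B/θ = (1.496 × 10^8) / (1.3643 × 10^-7) = 1.0965 × 10^15 km.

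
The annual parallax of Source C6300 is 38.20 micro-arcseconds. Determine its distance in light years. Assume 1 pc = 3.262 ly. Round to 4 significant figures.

85390 light years

p = 38.20 micro-arcseconds = 0.00003820 arcsec.
d = 1/p = 1/0.00003820 = 26178 pc.
In light-years: 26178 × 3.262 = 85393 ly.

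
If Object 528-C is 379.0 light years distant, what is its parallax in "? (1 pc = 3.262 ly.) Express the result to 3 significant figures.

d = 379.0 ly ÷ 3.262 = 116.19 pc.
p = 1/d = 1/116.19 = 0.0086066 arcsec.

0.00861 "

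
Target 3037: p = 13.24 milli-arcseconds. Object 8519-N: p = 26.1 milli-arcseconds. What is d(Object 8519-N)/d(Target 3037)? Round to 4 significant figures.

Since d = 1/p, d_B/d_A = p_A/p_B.
= 13.24 / 26.1 = 0.50728.

0.5073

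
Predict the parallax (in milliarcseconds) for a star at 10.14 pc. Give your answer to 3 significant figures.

p = 1/d = 1/10.14 = 0.098619 arcsec.
= 0.098619 × 1000 = 98.619 mas.

98.6 mas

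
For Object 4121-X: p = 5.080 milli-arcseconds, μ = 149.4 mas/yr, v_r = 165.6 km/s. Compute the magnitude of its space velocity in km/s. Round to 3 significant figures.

216 km/s

d = 1/p = 1/0.005080″ = 196.85 pc.
μ = 149.4 mas/yr = 0.1494 ″/yr.
v_t = 4.740 μ d = 4.740 × 0.1494 × 196.85 = 139.4 km/s.
v = √(v_r² + v_t²) = √(165.6² + 139.4²) = √46855.7 = 216.46 km/s.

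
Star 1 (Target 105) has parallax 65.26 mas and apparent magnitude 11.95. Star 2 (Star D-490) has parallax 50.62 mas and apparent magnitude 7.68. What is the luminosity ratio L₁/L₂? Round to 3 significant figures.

d₁ = 1/p₁ = 1/0.06526″ = 15.323 pc; d₂ = 1/p₂ = 1/0.05062″ = 19.755 pc.
M₁ = m₁ − 5 log₁₀ d₁ + 5 = 11.95 − 5.9267 + 5 = 11.0233.
M₂ = 7.68 − 6.4784 + 5 = 6.2016.
L₁/L₂ = 10^(0.4(M₂ − M₁)) = 10^(0.4 × (-4.8217)) = 10^(-1.92868) = 0.011785.

L₁/L₂ = 0.0118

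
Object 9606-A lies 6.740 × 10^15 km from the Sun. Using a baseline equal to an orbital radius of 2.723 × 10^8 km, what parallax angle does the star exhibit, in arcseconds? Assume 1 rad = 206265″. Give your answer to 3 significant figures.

0.00833 arcsec

θ ≈ B/d = (2.723 × 10^8) / (6.740 × 10^15) = 4.0401 × 10^-8 rad.
In arcseconds: 4.0401 × 10^-8 × 206265 = 0.0083333″.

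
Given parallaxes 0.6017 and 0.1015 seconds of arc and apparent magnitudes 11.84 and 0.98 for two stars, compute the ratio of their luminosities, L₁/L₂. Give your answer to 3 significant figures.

L₁/L₂ = 1.29 × 10^-6

d₁ = 1/p₁ = 1/0.6017″ = 1.662 pc; d₂ = 1/p₂ = 1/0.1015″ = 9.8522 pc.
M₁ = m₁ − 5 log₁₀ d₁ + 5 = 11.84 − 1.1032 + 5 = 15.7368.
M₂ = 0.98 − 4.9677 + 5 = 1.0123.
L₁/L₂ = 10^(0.4(M₂ − M₁)) = 10^(0.4 × (-14.7245)) = 10^(-5.88980) = 0.0000012888.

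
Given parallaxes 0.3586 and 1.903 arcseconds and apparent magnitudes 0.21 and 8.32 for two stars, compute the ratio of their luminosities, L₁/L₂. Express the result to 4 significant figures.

L₁/L₂ = 49390

d₁ = 1/p₁ = 1/0.3586″ = 2.7886 pc; d₂ = 1/p₂ = 1/1.903″ = 0.52549 pc.
M₁ = m₁ − 5 log₁₀ d₁ + 5 = 0.21 − 2.2269 + 5 = 2.9831.
M₂ = 8.32 − (-1.3972) + 5 = 14.7172.
L₁/L₂ = 10^(0.4(M₂ − M₁)) = 10^(0.4 × 11.7341) = 10^4.69364 = 49390.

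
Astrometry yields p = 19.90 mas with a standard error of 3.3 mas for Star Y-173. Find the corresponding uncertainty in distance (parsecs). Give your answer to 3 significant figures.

8.33 pc

d = 1/p, so σ_d = σ_p / p².
σ_d = 0.00330 / (0.01990)² = 0.00330 / 0.00039601 = 8.3331 pc.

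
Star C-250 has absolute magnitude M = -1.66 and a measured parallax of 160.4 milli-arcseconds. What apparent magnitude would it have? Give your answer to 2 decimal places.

d = 1/p = 1/0.1604″ = 6.2344 pc.
m − M = 5 log₁₀ d − 5 = 5 log₁₀(6.2344) − 5 = 3.9740 − 5 = -1.0260.
m = M + (m − M) = -1.66 + (-1.0260) = -2.69.

m = -2.69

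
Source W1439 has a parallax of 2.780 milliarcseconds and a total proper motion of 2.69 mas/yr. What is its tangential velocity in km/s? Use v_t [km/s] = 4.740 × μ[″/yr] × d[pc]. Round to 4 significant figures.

4.587 km/s

d = 1/p = 1/0.002780″ = 359.71 pc.
μ = 2.69 mas/yr = 0.00269 ″/yr.
v_t = 4.74 × μ × d = 4.74 × 0.00269 × 359.71 = 4.5865 km/s.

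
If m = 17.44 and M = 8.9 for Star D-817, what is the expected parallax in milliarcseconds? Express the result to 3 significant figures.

m − M = 17.44 − 8.9 = 8.54.
d = 10^((m−M)/5 + 1) = 10^2.708 = 510.5 pc.
p = 1/d = 1/510.5 = 0.0019589 arcsec = 1.9589 mas.

1.96 mas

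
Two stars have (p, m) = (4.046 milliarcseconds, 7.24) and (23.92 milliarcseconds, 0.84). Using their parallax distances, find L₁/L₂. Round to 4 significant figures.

L₁/L₂ = 0.09627

d₁ = 1/p₁ = 1/0.004046″ = 247.16 pc; d₂ = 1/p₂ = 1/0.02392″ = 41.806 pc.
M₁ = m₁ − 5 log₁₀ d₁ + 5 = 7.24 − 11.9649 + 5 = 0.2751.
M₂ = 0.84 − 8.1062 + 5 = -2.2662.
L₁/L₂ = 10^(0.4(M₂ − M₁)) = 10^(0.4 × (-2.5413)) = 10^(-1.01652) = 0.096268.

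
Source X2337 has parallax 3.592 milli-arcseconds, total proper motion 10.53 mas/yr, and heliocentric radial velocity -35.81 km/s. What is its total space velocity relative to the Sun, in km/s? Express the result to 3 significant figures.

38.4 km/s

d = 1/p = 1/0.003592″ = 278.4 pc.
μ = 10.53 mas/yr = 0.01053 ″/yr.
v_t = 4.740 μ d = 4.740 × 0.01053 × 278.4 = 13.896 km/s.
v = √(v_r² + v_t²) = √((-35.81)² + 13.896²) = √1475.45 = 38.412 km/s.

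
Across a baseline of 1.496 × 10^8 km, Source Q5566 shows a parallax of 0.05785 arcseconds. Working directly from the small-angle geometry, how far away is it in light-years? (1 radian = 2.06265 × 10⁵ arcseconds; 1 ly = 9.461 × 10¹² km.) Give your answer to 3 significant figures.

56.4 ly

θ = 0.05785″ = 0.05785/206265 = 2.8046 × 10^-7 rad.
d = B/θ = (1.496 × 10^8) / (2.8046 × 10^-7) = 5.3341 × 10^14 km = (5.3341 × 10^14) / (9.461 × 10^12) ly = 56.38 ly.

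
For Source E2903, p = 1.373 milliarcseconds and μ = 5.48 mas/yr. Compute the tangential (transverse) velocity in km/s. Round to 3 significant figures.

18.9 km/s

d = 1/p = 1/0.001373″ = 728.33 pc.
μ = 5.48 mas/yr = 0.00548 ″/yr.
v_t = 4.74 × μ × d = 4.74 × 0.00548 × 728.33 = 18.919 km/s.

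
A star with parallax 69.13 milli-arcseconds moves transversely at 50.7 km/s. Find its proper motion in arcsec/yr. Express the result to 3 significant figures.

d = 1/p = 1/0.06913″ = 14.465 pc.
μ = v_t / (4.74 d) = 50.7 / (4.74 × 14.465) = 50.7 / 68.564 = 0.73946 ″/yr.

0.739 arcsec/yr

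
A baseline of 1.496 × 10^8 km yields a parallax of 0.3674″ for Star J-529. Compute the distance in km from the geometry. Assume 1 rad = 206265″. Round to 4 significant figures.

8.399 × 10^13 km

θ = 0.3674″ = 0.3674/206265 = 1.7812 × 10^-6 rad.
d = B/θ = (1.496 × 10^8) / (1.7812 × 10^-6) = 8.3988 × 10^13 km.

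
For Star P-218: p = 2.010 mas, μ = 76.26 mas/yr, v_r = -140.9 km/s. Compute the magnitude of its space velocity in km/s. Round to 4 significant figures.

d = 1/p = 1/0.002010″ = 497.51 pc.
μ = 76.26 mas/yr = 0.07626 ″/yr.
v_t = 4.740 μ d = 4.740 × 0.07626 × 497.51 = 179.84 km/s.
v = √(v_r² + v_t²) = √((-140.9)² + 179.84²) = √52195.2 = 228.46 km/s.

228.5 km/s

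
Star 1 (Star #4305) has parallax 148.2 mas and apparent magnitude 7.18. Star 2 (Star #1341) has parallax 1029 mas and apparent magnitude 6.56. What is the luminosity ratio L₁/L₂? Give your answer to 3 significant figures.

d₁ = 1/p₁ = 1/0.1482″ = 6.7476 pc; d₂ = 1/p₂ = 1/1.029″ = 0.97182 pc.
M₁ = m₁ − 5 log₁₀ d₁ + 5 = 7.18 − 4.1457 + 5 = 8.0343.
M₂ = 6.56 − (-0.0621) + 5 = 11.6221.
L₁/L₂ = 10^(0.4(M₂ − M₁)) = 10^(0.4 × 3.5878) = 10^1.43512 = 27.235.

L₁/L₂ = 27.2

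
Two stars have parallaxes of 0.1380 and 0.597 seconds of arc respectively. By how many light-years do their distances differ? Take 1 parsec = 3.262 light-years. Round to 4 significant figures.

18.17 ly

d_A = 1/0.1380″ = 7.2464 pc; d_B = 1/0.5970″ = 1.675 pc.
|d_B − d_A| = |1.675 − 7.2464| = 5.5714 pc = 5.5714 × 3.262 ly = 18.174 ly.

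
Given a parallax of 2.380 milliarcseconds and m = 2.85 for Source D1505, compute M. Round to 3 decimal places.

d = 1/p = 1/0.002380″ = 420.17 pc.
m − M = 5 log₁₀(420.17) − 5 = 13.1171 − 5 = 8.1171.
M = m − (m − M) = 2.85 − 8.1171 = -5.267.

M = -5.267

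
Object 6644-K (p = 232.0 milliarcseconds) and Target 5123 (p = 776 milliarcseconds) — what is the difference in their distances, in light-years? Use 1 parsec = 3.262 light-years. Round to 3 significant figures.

d_A = 1/0.2320″ = 4.3103 pc; d_B = 1/0.7760″ = 1.2887 pc.
|d_B − d_A| = |1.2887 − 4.3103| = 3.0216 pc = 3.0216 × 3.262 ly = 9.8565 ly.

9.86 ly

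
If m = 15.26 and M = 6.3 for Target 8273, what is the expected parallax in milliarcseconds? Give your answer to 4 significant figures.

m − M = 15.26 − 6.3 = 8.96.
d = 10^((m−M)/5 + 1) = 10^2.792 = 619.44 pc.
p = 1/d = 1/619.44 = 0.0016144 arcsec = 1.6144 mas.

1.614 mas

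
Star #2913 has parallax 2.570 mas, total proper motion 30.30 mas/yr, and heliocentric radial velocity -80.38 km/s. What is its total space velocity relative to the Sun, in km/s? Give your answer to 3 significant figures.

d = 1/p = 1/0.002570″ = 389.11 pc.
μ = 30.30 mas/yr = 0.03030 ″/yr.
v_t = 4.740 μ d = 4.740 × 0.03030 × 389.11 = 55.885 km/s.
v = √(v_r² + v_t²) = √((-80.38)² + 55.885²) = √9584.08 = 97.898 km/s.

97.9 km/s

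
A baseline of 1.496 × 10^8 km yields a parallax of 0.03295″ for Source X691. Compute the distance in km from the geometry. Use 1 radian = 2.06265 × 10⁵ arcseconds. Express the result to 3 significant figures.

9.36 × 10^14 km

θ = 0.03295″ = 0.03295/206265 = 1.5975 × 10^-7 rad.
d = B/θ = (1.496 × 10^8) / (1.5975 × 10^-7) = 9.3646 × 10^14 km.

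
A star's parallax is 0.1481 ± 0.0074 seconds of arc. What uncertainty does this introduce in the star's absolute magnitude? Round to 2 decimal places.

σ_M = 0.11 mag

M = m − 5 log₁₀ d + 5 = m + 5 log₁₀ p + 5, so ∂M/∂p = 5/(p ln 10).
σ_M = (5/ln 10) · (σ_p/p) = 2.1715 × 0.0074/0.1481 = 2.1715 × 0.049966 = 0.1085.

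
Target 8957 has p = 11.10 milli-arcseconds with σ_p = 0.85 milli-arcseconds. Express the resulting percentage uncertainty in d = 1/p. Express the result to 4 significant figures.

7.658%

For d = 1/p, |σ_d/d| = |σ_p/p|.
σ_p/p = 0.85 / 11.10 = 0.076577 = 7.6577%.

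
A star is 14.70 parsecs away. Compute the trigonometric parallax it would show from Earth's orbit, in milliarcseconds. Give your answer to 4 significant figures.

p = 1/d = 1/14.7 = 0.068027 arcsec.
= 0.068027 × 1000 = 68.027 mas.

68.03 mas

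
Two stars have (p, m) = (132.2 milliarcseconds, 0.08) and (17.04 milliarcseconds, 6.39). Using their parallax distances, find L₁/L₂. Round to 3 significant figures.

d₁ = 1/p₁ = 1/0.1322″ = 7.5643 pc; d₂ = 1/p₂ = 1/0.01704″ = 58.685 pc.
M₁ = m₁ − 5 log₁₀ d₁ + 5 = 0.08 − 4.3938 + 5 = 0.6862.
M₂ = 6.39 − 8.8426 + 5 = 2.5474.
L₁/L₂ = 10^(0.4(M₂ − M₁)) = 10^(0.4 × 1.8612) = 10^0.74448 = 5.5524.

L₁/L₂ = 5.55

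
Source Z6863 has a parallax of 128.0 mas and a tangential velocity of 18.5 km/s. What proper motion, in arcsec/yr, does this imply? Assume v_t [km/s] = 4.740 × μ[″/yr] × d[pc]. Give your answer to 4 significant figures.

d = 1/p = 1/0.1280″ = 7.8125 pc.
μ = v_t / (4.74 d) = 18.5 / (4.74 × 7.8125) = 18.5 / 37.031 = 0.49958 ″/yr.

0.4996 arcsec/yr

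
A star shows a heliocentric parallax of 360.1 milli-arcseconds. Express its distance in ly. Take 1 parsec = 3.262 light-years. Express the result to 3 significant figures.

9.06 ly

p = 360.1 milli-arcseconds = 0.3601 arcsec.
d = 1/p = 1/0.3601 = 2.777 pc.
In light-years: 2.777 × 3.262 = 9.0586 ly.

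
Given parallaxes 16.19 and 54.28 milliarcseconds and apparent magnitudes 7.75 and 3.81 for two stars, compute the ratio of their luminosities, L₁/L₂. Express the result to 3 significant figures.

L₁/L₂ = 0.298

d₁ = 1/p₁ = 1/0.01619″ = 61.767 pc; d₂ = 1/p₂ = 1/0.05428″ = 18.423 pc.
M₁ = m₁ − 5 log₁₀ d₁ + 5 = 7.75 − 8.9538 + 5 = 3.7962.
M₂ = 3.81 − 6.3268 + 5 = 2.4832.
L₁/L₂ = 10^(0.4(M₂ − M₁)) = 10^(0.4 × (-1.3130)) = 10^(-0.52520) = 0.2984.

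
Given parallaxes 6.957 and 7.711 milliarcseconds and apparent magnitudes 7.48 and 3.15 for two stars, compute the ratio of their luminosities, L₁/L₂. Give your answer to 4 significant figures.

d₁ = 1/p₁ = 1/0.006957″ = 143.74 pc; d₂ = 1/p₂ = 1/0.007711″ = 129.68 pc.
M₁ = m₁ − 5 log₁₀ d₁ + 5 = 7.48 − 10.7879 + 5 = 1.6921.
M₂ = 3.15 − 10.5644 + 5 = -2.4144.
L₁/L₂ = 10^(0.4(M₂ − M₁)) = 10^(0.4 × (-4.1065)) = 10^(-1.64260) = 0.022772.

L₁/L₂ = 0.02277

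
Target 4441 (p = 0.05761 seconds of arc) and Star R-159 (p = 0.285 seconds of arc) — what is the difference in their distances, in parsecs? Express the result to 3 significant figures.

13.8 pc

d_A = 1/0.05761″ = 17.358 pc; d_B = 1/0.2850″ = 3.5088 pc.
|d_B − d_A| = |3.5088 − 17.358| = 13.849 pc.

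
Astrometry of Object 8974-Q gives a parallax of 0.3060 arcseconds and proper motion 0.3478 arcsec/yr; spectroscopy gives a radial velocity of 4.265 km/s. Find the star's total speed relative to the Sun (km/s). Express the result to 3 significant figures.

6.87 km/s

d = 1/p = 1/0.3060″ = 3.268 pc.
v_t = 4.740 μ d = 4.740 × 0.3478 × 3.268 = 5.3875 km/s.
v = √(v_r² + v_t²) = √(4.265² + 5.3875²) = √47.2154 = 6.8713 km/s.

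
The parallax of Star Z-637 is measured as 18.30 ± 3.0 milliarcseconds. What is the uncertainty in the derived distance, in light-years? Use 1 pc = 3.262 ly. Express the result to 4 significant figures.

d = 1/p, so σ_d = σ_p / p².
σ_d = 0.00300 / (0.01830)² = 0.00300 / 0.00033489 = 8.9582 pc = 8.9582 × 3.262 ly = 29.222 ly.

29.22 ly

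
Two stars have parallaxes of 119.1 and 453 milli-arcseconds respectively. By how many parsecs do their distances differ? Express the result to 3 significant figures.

6.19 pc

d_A = 1/0.1191″ = 8.3963 pc; d_B = 1/0.4530″ = 2.2075 pc.
|d_B − d_A| = |2.2075 − 8.3963| = 6.1888 pc.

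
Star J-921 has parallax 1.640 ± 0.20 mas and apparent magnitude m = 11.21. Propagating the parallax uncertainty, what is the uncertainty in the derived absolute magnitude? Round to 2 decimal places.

σ_M = 0.26 mag

M = m − 5 log₁₀ d + 5 = m + 5 log₁₀ p + 5, so ∂M/∂p = 5/(p ln 10).
σ_M = (5/ln 10) · (σ_p/p) = 2.1715 × 0.20/1.640 = 2.1715 × 0.12195 = 0.26481.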